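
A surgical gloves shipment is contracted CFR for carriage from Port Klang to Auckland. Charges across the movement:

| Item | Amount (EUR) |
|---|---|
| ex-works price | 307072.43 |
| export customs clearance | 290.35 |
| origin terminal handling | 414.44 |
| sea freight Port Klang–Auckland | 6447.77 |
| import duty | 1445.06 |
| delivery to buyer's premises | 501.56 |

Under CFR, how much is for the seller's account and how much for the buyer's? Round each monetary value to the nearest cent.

Seller: EUR 314224.99; buyer: EUR 1946.62

CFR: the seller pays costs through ocean freight to the destination port, but not insurance.
Seller's account: goods 307072.43 + export clearance 290.35 + origin terminal 414.44 + freight 6447.77 = 314224.99
Buyer's account: duty 1445.06 + delivery 501.56 = 1946.62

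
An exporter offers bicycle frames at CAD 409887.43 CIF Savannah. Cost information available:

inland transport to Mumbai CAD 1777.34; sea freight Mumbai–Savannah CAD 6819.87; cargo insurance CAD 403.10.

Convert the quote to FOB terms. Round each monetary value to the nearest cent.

Not relevant to the conversion: inland to port — on the seller under both CIF and FOB; already in the CIF price and stays in the FOB price.
From CIF to FOB, the seller no longer bears: freight, insurance.
FOB price = 409887.43 − 6819.87 − 403.10 = 402664.46

FOB price: CAD 402664.46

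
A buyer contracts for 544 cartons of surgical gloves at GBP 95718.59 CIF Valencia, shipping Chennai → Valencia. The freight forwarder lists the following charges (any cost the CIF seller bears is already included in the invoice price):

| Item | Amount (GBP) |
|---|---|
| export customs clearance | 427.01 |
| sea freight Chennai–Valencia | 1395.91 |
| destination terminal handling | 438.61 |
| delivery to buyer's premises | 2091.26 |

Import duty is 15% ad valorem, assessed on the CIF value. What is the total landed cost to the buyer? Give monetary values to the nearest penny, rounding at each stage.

CIF: the seller pays costs through ocean freight and marine insurance to the destination port.
Already in the invoice (seller's account under CIF): export clearance, freight — exclude.
The CIF price already equals the CIF value: 95718.59
Import duty = 95718.59 × 15% = 14357.79
Buyer bears: destination terminal 438.61 + delivery 2091.26 + duty 14357.79 = 16887.66
Landed cost = invoice 95718.59 + 16887.66 = 112606.25

Total landed cost: GBP 112606.25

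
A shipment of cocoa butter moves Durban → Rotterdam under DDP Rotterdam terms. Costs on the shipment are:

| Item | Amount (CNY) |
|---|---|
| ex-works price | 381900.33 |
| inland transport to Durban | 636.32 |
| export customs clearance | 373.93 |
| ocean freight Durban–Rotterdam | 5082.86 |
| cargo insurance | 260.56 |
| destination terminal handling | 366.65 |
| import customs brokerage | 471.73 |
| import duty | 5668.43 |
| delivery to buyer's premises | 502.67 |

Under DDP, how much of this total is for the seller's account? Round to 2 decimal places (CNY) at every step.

Seller's account: CNY 395263.48

DDP: the seller bears all costs including import duty.
Seller's account: goods 381900.33 + inland to port 636.32 + export clearance 373.93 + freight 5082.86 + insurance 260.56 + destination terminal 366.65 + brokerage 471.73 + duty 5668.43 + delivery 502.67 = 395263.48
Buyer's account: 0.00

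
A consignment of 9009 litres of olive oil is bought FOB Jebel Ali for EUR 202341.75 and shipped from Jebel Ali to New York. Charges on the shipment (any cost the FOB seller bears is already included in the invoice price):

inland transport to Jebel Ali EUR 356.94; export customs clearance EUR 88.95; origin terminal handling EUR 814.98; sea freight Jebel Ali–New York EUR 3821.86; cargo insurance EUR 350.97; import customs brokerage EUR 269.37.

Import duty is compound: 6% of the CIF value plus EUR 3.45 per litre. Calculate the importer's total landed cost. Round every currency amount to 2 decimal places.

FOB: the seller bears costs until goods are on board at the origin port; the buyer bears freight, insurance and all costs thereafter.
Already in the invoice (seller's account under FOB): inland to port, export clearance, origin terminal — exclude.
CIF value = FOB price + freight + insurance = 202341.75 + 3821.86 + 350.97 = 206514.58
Ad valorem component: 206514.58 × 6% = 12390.87
Specific component: 9009 × 3.45 = 31081.05
Import duty = 12390.87 + 31081.05 = 43471.92
Buyer bears: freight 3821.86 + insurance 350.97 + brokerage 269.37 + duty 43471.92 = 47914.12
Landed cost = invoice 202341.75 + 47914.12 = 250255.87

Total landed cost: EUR 250255.87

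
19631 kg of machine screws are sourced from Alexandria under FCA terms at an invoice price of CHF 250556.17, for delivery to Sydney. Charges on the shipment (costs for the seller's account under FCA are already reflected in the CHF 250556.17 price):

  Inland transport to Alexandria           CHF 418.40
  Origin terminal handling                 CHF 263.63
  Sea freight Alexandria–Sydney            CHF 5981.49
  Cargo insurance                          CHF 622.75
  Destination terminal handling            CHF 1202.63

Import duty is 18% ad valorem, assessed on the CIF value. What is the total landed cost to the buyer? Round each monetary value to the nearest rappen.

Total landed cost: CHF 304963.00

FCA: the seller delivers export-cleared goods to the carrier; the buyer bears costs from that point.
Already in the invoice (seller's account under FCA): inland to port — exclude.
CIF value = FCA price + origin terminal + freight + insurance = 250556.17 + 263.63 + 5981.49 + 622.75 = 257424.04
Import duty = 257424.04 × 18% = 46336.33
Buyer bears: origin terminal 263.63 + freight 5981.49 + insurance 622.75 + destination terminal 1202.63 + duty 46336.33 = 54406.83
Landed cost = invoice 250556.17 + 54406.83 = 304963.00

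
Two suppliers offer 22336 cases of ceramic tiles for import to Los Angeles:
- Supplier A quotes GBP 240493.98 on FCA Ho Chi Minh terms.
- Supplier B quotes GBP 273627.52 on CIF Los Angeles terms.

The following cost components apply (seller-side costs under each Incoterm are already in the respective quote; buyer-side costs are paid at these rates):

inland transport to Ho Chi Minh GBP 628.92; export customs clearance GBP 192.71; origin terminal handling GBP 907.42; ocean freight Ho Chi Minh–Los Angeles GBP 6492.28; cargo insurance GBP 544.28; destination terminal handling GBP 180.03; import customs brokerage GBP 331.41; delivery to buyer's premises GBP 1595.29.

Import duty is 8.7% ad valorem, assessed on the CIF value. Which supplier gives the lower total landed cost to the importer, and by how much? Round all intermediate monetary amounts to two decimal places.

Supplier A (FCA):
CIF value = FCA price + origin terminal + freight + insurance = 240493.98 + 907.42 + 6492.28 + 544.28 = 248437.96
Import duty = 248437.96 × 8.7% = 21614.10
Buyer bears (A): 907.42 + 6492.28 + 544.28 + 180.03 + 331.41 + 1595.29 = 10050.71
Landed cost (A) = invoice 240493.98 + 10050.71 + duty 21614.10 = 272158.79
Supplier B (CIF):
The CIF price already equals the CIF value: 273627.52
Import duty = 273627.52 × 8.7% = 23805.59
Buyer bears (B): 180.03 + 331.41 + 1595.29 = 2106.73
Landed cost (B) = invoice 273627.52 + 2106.73 + duty 23805.59 = 299539.84
Difference = |272158.79 − 299539.84| = 27381.05

Supplier A is cheaper by GBP 27381.05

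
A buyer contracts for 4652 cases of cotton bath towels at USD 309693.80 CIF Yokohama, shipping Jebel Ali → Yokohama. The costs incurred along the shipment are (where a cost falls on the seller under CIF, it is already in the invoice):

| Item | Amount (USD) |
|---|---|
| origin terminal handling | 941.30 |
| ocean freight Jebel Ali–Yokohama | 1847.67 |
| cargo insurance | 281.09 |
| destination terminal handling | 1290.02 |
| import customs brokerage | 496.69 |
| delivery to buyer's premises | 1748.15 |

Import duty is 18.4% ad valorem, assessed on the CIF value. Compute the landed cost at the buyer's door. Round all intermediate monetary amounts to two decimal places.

Total landed cost: USD 370212.32

CIF: the seller pays costs through ocean freight and marine insurance to the destination port.
Already in the invoice (seller's account under CIF): origin terminal, freight, insurance — exclude.
The CIF price already equals the CIF value: 309693.80
Import duty = 309693.80 × 18.4% = 56983.66
Buyer bears: destination terminal 1290.02 + brokerage 496.69 + delivery 1748.15 + duty 56983.66 = 60518.52
Landed cost = invoice 309693.80 + 60518.52 = 370212.32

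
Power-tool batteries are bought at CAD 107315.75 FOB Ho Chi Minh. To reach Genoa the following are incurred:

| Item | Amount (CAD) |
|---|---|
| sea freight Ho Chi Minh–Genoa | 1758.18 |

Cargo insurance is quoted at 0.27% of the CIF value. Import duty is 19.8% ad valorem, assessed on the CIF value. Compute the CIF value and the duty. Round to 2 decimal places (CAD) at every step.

Let C be the CIF value. C = FOB price + freight + 0.27% × C
C − 0.27% × C = 107315.75 + 1758.18
0.9973 × C = 109073.93
C = 109073.93 / 0.9973 = 109369.23
Insurance premium = 0.27% × 109369.23 = 295.30
Import duty = 109369.23 × 19.8% = 21655.11

CIF value: CAD 109369.23; import duty: CAD 21655.11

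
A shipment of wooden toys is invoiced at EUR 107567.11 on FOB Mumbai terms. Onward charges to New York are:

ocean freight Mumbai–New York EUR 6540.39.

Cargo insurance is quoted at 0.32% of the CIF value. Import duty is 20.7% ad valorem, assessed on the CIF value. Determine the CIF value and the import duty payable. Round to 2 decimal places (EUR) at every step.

CIF value: EUR 114473.82; import duty: EUR 23696.08

Let C be the CIF value. C = FOB price + freight + 0.32% × C
C − 0.32% × C = 107567.11 + 6540.39
0.9968 × C = 114107.50
C = 114107.50 / 0.9968 = 114473.82
Insurance premium = 0.32% × 114473.82 = 366.32
Import duty = 114473.82 × 20.7% = 23696.08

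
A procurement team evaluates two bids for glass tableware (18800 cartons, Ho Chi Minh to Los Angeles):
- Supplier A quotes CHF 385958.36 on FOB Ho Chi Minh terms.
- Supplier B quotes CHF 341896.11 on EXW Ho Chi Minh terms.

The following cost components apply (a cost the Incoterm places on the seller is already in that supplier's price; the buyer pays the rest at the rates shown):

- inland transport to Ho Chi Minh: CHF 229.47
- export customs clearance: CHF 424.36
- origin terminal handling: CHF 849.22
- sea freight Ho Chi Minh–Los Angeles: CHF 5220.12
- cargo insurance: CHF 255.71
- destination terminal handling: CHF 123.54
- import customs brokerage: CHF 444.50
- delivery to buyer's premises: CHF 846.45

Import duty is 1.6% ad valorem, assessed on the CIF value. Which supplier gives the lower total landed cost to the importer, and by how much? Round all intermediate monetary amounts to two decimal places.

Supplier B is cheaper by CHF 43240.15

Supplier A (FOB):
CIF value = FOB price + freight + insurance = 385958.36 + 5220.12 + 255.71 = 391434.19
Import duty = 391434.19 × 1.6% = 6262.95
Buyer bears (A): 5220.12 + 255.71 + 123.54 + 444.50 + 846.45 = 6890.32
Landed cost (A) = invoice 385958.36 + 6890.32 + duty 6262.95 = 399111.63
Supplier B (EXW):
CIF value = EXW price + inland to port + export clearance + origin terminal + freight + insurance = 341896.11 + 229.47 + 424.36 + 849.22 + 5220.12 + 255.71 = 348874.99
Import duty = 348874.99 × 1.6% = 5582.00
Buyer bears (B): 229.47 + 424.36 + 849.22 + 5220.12 + 255.71 + 123.54 + 444.50 + 846.45 = 8393.37
Landed cost (B) = invoice 341896.11 + 8393.37 + duty 5582.00 = 355871.48
Difference = |399111.63 − 355871.48| = 43240.15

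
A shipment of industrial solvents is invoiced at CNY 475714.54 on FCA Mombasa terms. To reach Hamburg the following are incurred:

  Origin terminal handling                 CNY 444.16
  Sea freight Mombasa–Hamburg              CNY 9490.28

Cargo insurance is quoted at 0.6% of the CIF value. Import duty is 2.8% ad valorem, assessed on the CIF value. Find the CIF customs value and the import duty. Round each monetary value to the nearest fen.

CIF value: CNY 488580.46; import duty: CNY 13680.25

Let C be the CIF value. C = FCA price + pre-shipment costs + freight + 0.6% × C
C − 0.6% × C = 475714.54 + 444.16 + 9490.28
0.994 × C = 485648.98
C = 485648.98 / 0.994 = 488580.46
Insurance premium = 0.6% × 488580.46 = 2931.48
Import duty = 488580.46 × 2.8% = 13680.25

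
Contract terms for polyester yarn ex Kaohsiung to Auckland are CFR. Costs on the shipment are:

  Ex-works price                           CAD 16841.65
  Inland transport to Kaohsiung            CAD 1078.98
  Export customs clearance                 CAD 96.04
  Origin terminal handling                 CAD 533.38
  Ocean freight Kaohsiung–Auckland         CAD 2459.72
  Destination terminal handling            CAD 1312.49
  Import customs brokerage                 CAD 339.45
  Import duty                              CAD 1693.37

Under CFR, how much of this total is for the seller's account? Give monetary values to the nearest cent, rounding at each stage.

Seller's account: CAD 21009.77

CFR: the seller pays costs through ocean freight to the destination port, but not insurance.
Seller's account: goods 16841.65 + inland to port 1078.98 + export clearance 96.04 + origin terminal 533.38 + freight 2459.72 = 21009.77
Buyer's account: destination terminal 1312.49 + brokerage 339.45 + duty 1693.37 = 3345.31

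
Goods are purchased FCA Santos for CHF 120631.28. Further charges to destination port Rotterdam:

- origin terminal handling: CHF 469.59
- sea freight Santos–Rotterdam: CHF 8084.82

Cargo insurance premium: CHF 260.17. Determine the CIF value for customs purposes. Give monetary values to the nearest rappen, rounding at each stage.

CIF = FCA price + pre-shipment costs + freight + insurance
CIF = 120631.28 + 469.59 + 8084.82 + 260.17 = 129445.86

CIF value: CHF 129445.86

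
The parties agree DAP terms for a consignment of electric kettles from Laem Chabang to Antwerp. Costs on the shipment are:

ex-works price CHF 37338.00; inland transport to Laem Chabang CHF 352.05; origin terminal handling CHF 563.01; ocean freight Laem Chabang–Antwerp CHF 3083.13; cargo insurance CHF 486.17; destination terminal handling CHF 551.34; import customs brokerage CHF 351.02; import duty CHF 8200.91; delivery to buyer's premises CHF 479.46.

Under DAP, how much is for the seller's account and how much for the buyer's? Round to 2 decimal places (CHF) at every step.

DAP: the seller bears all costs to the named destination except import duty and clearance.
Seller's account: goods 37338.00 + inland to port 352.05 + origin terminal 563.01 + freight 3083.13 + insurance 486.17 + destination terminal 551.34 + delivery 479.46 = 42853.16
Buyer's account: brokerage 351.02 + duty 8200.91 = 8551.93

Seller: CHF 42853.16; buyer: CHF 8551.93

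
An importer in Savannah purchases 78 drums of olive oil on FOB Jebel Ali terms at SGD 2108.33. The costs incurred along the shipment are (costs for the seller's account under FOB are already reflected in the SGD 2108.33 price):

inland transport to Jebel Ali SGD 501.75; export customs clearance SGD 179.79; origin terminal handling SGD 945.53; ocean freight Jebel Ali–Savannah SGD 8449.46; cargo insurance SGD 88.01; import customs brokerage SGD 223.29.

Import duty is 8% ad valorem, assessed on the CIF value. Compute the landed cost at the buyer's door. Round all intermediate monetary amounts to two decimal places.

FOB: the seller bears costs until goods are on board at the origin port; the buyer bears freight, insurance and all costs thereafter.
Already in the invoice (seller's account under FOB): inland to port, export clearance, origin terminal — exclude.
CIF value = FOB price + freight + insurance = 2108.33 + 8449.46 + 88.01 = 10645.80
Import duty = 10645.80 × 8% = 851.66
Buyer bears: freight 8449.46 + insurance 88.01 + brokerage 223.29 + duty 851.66 = 9612.42
Landed cost = invoice 2108.33 + 9612.42 = 11720.75

Total landed cost: SGD 11720.75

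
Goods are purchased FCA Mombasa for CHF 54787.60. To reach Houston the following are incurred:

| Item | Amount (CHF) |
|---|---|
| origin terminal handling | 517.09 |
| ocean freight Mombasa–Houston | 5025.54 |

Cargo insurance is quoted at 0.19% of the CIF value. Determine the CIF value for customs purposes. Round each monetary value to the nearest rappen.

Let C be the CIF value. C = FCA price + pre-shipment costs + freight + 0.19% × C
C − 0.19% × C = 54787.60 + 517.09 + 5025.54
0.9981 × C = 60330.23
C = 60330.23 / 0.9981 = 60445.08
Insurance premium = 0.19% × 60445.08 = 114.85

CIF value: CHF 60445.08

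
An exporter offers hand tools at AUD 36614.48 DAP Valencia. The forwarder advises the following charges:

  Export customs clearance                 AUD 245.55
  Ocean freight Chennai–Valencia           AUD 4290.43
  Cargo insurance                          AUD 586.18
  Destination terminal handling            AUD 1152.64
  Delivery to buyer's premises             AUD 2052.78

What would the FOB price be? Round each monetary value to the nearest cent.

FOB price: AUD 28532.45

Not relevant to the conversion: export clearance — on the seller under both DAP and FOB; already in the DAP price and stays in the FOB price.
From DAP to FOB, the seller no longer bears: freight, insurance, destination terminal, delivery.
FOB price = 36614.48 − 4290.43 − 586.18 − 1152.64 − 2052.78 = 28532.45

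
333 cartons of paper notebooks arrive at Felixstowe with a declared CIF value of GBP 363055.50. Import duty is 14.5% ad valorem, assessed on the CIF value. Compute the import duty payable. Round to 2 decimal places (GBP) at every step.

Import duty: GBP 52643.05

Import duty = 363055.50 × 14.5% = 52643.05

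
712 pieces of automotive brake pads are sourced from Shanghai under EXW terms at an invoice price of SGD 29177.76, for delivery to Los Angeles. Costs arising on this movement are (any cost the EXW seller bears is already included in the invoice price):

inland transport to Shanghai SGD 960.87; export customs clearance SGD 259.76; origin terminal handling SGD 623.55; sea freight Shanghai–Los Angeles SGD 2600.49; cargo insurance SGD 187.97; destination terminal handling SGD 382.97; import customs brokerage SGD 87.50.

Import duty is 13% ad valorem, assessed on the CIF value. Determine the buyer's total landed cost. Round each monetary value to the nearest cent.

EXW: the seller makes goods available at their premises; the buyer bears all onward costs.
CIF value = EXW price + inland to port + export clearance + origin terminal + freight + insurance = 29177.76 + 960.87 + 259.76 + 623.55 + 2600.49 + 187.97 = 33810.40
Import duty = 33810.40 × 13% = 4395.35
Buyer bears: inland to port 960.87 + export clearance 259.76 + origin terminal 623.55 + freight 2600.49 + insurance 187.97 + destination terminal 382.97 + brokerage 87.50 + duty 4395.35 = 9498.46
Landed cost = invoice 29177.76 + 9498.46 = 38676.22

Total landed cost: SGD 38676.22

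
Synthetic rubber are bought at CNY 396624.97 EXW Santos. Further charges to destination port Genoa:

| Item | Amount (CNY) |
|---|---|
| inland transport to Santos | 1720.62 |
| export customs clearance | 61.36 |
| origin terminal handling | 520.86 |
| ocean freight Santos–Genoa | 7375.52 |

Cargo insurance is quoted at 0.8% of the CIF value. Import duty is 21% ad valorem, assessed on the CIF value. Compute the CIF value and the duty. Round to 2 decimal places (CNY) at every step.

CIF value: CNY 409579.97; import duty: CNY 86011.79

Let C be the CIF value. C = EXW price + pre-shipment costs + freight + 0.8% × C
C − 0.8% × C = 396624.97 + 1720.62 + 61.36 + 520.86 + 7375.52
0.992 × C = 406303.33
C = 406303.33 / 0.992 = 409579.97
Insurance premium = 0.8% × 409579.97 = 3276.64
Import duty = 409579.97 × 21% = 86011.79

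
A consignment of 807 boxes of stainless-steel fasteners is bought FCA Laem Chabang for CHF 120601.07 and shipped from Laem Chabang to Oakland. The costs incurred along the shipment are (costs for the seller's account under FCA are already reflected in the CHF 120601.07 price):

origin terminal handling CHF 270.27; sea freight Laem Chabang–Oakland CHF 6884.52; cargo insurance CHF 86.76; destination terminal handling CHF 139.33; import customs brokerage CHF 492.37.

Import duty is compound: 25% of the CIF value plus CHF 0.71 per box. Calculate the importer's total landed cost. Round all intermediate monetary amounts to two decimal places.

Total landed cost: CHF 161007.95

FCA: the seller delivers export-cleared goods to the carrier; the buyer bears costs from that point.
CIF value = FCA price + origin terminal + freight + insurance = 120601.07 + 270.27 + 6884.52 + 86.76 = 127842.62
Ad valorem component: 127842.62 × 25% = 31960.66
Specific component: 807 × 0.71 = 572.97
Import duty = 31960.66 + 572.97 = 32533.63
Buyer bears: origin terminal 270.27 + freight 6884.52 + insurance 86.76 + destination terminal 139.33 + brokerage 492.37 + duty 32533.63 = 40406.88
Landed cost = invoice 120601.07 + 40406.88 = 161007.95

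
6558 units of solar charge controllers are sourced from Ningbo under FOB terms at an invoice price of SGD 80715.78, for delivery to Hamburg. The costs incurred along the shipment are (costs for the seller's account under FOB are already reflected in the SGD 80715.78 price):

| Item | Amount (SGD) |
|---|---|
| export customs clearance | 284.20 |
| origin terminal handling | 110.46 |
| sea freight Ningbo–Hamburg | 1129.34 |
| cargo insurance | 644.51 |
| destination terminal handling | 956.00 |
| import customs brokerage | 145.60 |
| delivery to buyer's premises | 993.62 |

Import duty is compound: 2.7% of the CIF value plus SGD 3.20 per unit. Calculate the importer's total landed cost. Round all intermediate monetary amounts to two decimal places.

FOB: the seller bears costs until goods are on board at the origin port; the buyer bears freight, insurance and all costs thereafter.
Already in the invoice (seller's account under FOB): export clearance, origin terminal — exclude.
CIF value = FOB price + freight + insurance = 80715.78 + 1129.34 + 644.51 = 82489.63
Ad valorem component: 82489.63 × 2.7% = 2227.22
Specific component: 6558 × 3.20 = 20985.60
Import duty = 2227.22 + 20985.60 = 23212.82
Buyer bears: freight 1129.34 + insurance 644.51 + destination terminal 956.00 + brokerage 145.60 + delivery 993.62 + duty 23212.82 = 27081.89
Landed cost = invoice 80715.78 + 27081.89 = 107797.67

Total landed cost: SGD 107797.67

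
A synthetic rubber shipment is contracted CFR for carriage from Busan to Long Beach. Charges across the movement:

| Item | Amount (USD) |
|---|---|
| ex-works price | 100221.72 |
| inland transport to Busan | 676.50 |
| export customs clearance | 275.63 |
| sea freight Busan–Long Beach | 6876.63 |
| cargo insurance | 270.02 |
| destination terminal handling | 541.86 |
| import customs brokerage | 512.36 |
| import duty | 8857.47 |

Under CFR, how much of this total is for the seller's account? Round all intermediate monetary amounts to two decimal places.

Seller's account: USD 108050.48

CFR: the seller pays costs through ocean freight to the destination port, but not insurance.
Seller's account: goods 100221.72 + inland to port 676.50 + export clearance 275.63 + freight 6876.63 = 108050.48
Buyer's account: insurance 270.02 + destination terminal 541.86 + brokerage 512.36 + duty 8857.47 = 10181.71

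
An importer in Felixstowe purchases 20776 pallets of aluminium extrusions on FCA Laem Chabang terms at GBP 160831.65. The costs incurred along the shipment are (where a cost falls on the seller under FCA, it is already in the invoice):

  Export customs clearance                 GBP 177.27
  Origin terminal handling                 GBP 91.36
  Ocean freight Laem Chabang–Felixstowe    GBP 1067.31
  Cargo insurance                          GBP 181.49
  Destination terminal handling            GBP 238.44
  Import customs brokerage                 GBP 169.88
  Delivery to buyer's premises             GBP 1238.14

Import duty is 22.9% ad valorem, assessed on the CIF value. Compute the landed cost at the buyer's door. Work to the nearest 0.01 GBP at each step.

Total landed cost: GBP 200955.61

FCA: the seller delivers export-cleared goods to the carrier; the buyer bears costs from that point.
Already in the invoice (seller's account under FCA): export clearance — exclude.
CIF value = FCA price + origin terminal + freight + insurance = 160831.65 + 91.36 + 1067.31 + 181.49 = 162171.81
Import duty = 162171.81 × 22.9% = 37137.34
Buyer bears: origin terminal 91.36 + freight 1067.31 + insurance 181.49 + destination terminal 238.44 + brokerage 169.88 + delivery 1238.14 + duty 37137.34 = 40123.96
Landed cost = invoice 160831.65 + 40123.96 = 200955.61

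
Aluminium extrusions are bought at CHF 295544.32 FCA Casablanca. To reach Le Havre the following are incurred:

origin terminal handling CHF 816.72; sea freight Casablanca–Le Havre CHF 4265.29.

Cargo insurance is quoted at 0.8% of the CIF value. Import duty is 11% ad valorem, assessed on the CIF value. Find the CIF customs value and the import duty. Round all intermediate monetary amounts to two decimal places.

CIF value: CHF 303050.74; import duty: CHF 33335.58

Let C be the CIF value. C = FCA price + pre-shipment costs + freight + 0.8% × C
C − 0.8% × C = 295544.32 + 816.72 + 4265.29
0.992 × C = 300626.33
C = 300626.33 / 0.992 = 303050.74
Insurance premium = 0.8% × 303050.74 = 2424.41
Import duty = 303050.74 × 11% = 33335.58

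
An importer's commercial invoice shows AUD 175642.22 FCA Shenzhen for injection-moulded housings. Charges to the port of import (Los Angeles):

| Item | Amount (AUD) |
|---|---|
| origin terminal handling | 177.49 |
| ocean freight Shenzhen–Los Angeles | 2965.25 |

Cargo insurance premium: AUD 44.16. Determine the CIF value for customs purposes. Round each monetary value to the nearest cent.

CIF = FCA price + pre-shipment costs + freight + insurance
CIF = 175642.22 + 177.49 + 2965.25 + 44.16 = 178829.12

CIF value: AUD 178829.12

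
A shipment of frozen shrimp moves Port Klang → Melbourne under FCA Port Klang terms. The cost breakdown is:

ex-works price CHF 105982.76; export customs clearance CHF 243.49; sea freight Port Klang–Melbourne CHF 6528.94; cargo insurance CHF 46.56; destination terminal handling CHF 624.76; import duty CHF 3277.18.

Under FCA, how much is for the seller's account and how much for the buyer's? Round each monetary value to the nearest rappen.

FCA: the seller delivers export-cleared goods to the carrier; the buyer bears costs from that point.
Seller's account: goods 105982.76 + export clearance 243.49 = 106226.25
Buyer's account: freight 6528.94 + insurance 46.56 + destination terminal 624.76 + duty 3277.18 = 10477.44

Seller: CHF 106226.25; buyer: CHF 10477.44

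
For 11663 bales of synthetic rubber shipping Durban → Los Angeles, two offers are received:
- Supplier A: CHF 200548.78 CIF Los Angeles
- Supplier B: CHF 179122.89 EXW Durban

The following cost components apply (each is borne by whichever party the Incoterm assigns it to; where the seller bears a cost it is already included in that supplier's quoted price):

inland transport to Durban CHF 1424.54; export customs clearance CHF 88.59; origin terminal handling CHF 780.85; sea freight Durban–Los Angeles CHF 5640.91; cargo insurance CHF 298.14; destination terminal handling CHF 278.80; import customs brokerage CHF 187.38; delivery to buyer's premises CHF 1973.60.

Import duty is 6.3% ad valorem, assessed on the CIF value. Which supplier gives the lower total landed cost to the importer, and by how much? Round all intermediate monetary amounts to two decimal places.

Supplier B is cheaper by CHF 14024.01

Supplier A (CIF):
The CIF price already equals the CIF value: 200548.78
Import duty = 200548.78 × 6.3% = 12634.57
Buyer bears (A): 278.80 + 187.38 + 1973.60 = 2439.78
Landed cost (A) = invoice 200548.78 + 2439.78 + duty 12634.57 = 215623.13
Supplier B (EXW):
CIF value = EXW price + inland to port + export clearance + origin terminal + freight + insurance = 179122.89 + 1424.54 + 88.59 + 780.85 + 5640.91 + 298.14 = 187355.92
Import duty = 187355.92 × 6.3% = 11803.42
Buyer bears (B): 1424.54 + 88.59 + 780.85 + 5640.91 + 298.14 + 278.80 + 187.38 + 1973.60 = 10672.81
Landed cost (B) = invoice 179122.89 + 10672.81 + duty 11803.42 = 201599.12
Difference = |215623.13 − 201599.12| = 14024.01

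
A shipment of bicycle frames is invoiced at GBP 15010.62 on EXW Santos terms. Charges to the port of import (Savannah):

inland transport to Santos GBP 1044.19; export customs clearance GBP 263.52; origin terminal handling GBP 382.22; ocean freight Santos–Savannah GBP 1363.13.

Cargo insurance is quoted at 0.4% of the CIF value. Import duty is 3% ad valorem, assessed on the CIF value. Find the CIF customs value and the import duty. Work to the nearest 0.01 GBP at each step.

Let C be the CIF value. C = EXW price + pre-shipment costs + freight + 0.4% × C
C − 0.4% × C = 15010.62 + 1044.19 + 263.52 + 382.22 + 1363.13
0.996 × C = 18063.68
C = 18063.68 / 0.996 = 18136.22
Insurance premium = 0.4% × 18136.22 = 72.54
Import duty = 18136.22 × 3% = 544.09

CIF value: GBP 18136.22; import duty: GBP 544.09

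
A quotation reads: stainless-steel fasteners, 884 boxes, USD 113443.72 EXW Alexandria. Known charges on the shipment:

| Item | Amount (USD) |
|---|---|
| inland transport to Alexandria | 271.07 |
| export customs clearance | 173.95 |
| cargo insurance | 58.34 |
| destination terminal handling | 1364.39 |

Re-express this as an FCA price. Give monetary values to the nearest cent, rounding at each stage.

FCA price: USD 113888.74

Not relevant to the conversion: destination terminal, insurance — on the buyer under both terms; not part of either seller's price.
From EXW to FCA, the seller additionally bears: inland to port, export clearance.
FCA price = 113443.72 + 271.07 + 173.95 = 113888.74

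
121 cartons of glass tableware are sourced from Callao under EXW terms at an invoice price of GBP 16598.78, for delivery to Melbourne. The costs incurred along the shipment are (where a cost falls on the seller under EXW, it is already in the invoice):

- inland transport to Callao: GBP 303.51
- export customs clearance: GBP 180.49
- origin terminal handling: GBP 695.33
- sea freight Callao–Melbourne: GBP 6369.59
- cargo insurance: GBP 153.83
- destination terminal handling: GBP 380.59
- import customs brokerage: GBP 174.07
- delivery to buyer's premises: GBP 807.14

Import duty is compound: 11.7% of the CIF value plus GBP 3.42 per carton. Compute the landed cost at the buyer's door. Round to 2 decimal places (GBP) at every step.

EXW: the seller makes goods available at their premises; the buyer bears all onward costs.
CIF value = EXW price + inland to port + export clearance + origin terminal + freight + insurance = 16598.78 + 303.51 + 180.49 + 695.33 + 6369.59 + 153.83 = 24301.53
Ad valorem component: 24301.53 × 11.7% = 2843.28
Specific component: 121 × 3.42 = 413.82
Import duty = 2843.28 + 413.82 = 3257.10
Buyer bears: inland to port 303.51 + export clearance 180.49 + origin terminal 695.33 + freight 6369.59 + insurance 153.83 + destination terminal 380.59 + brokerage 174.07 + delivery 807.14 + duty 3257.10 = 12321.65
Landed cost = invoice 16598.78 + 12321.65 = 28920.43

Total landed cost: GBP 28920.43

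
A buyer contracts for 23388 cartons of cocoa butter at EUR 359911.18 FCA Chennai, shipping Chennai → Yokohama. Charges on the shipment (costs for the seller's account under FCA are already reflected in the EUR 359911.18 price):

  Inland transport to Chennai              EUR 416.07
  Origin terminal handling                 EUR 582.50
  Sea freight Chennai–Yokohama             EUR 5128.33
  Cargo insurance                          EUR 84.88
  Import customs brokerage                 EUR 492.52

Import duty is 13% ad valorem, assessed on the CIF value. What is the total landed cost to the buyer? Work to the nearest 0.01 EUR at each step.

FCA: the seller delivers export-cleared goods to the carrier; the buyer bears costs from that point.
Already in the invoice (seller's account under FCA): inland to port — exclude.
CIF value = FCA price + origin terminal + freight + insurance = 359911.18 + 582.50 + 5128.33 + 84.88 = 365706.89
Import duty = 365706.89 × 13% = 47541.90
Buyer bears: origin terminal 582.50 + freight 5128.33 + insurance 84.88 + brokerage 492.52 + duty 47541.90 = 53830.13
Landed cost = invoice 359911.18 + 53830.13 = 413741.31

Total landed cost: EUR 413741.31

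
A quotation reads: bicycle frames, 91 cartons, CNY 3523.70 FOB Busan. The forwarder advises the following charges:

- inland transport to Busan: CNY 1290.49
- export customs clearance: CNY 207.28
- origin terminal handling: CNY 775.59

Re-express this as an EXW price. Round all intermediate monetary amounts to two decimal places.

EXW price: CNY 1250.34

From FOB to EXW, the seller no longer bears: inland to port, export clearance, origin terminal.
EXW price = 3523.70 − 1290.49 − 207.28 − 775.59 = 1250.34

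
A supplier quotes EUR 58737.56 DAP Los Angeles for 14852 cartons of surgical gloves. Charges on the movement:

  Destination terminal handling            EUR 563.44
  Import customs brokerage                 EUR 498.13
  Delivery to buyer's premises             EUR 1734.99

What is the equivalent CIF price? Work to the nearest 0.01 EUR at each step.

CIF price: EUR 56439.13

Not relevant to the conversion: brokerage — on the buyer under both terms; not part of either seller's price.
From DAP to CIF, the seller no longer bears: destination terminal, delivery.
CIF price = 58737.56 − 563.44 − 1734.99 = 56439.13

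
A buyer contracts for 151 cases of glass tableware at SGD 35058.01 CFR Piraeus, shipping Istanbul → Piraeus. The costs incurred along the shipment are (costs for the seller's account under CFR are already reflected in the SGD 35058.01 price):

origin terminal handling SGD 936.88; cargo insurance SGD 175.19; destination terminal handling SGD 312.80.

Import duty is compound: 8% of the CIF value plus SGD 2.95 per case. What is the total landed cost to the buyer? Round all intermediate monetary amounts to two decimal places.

CFR: the seller pays costs through ocean freight to the destination port, but not insurance.
Already in the invoice (seller's account under CFR): origin terminal — exclude.
CIF value = CFR price + insurance = 35058.01 + 175.19 = 35233.20
Ad valorem component: 35233.20 × 8% = 2818.66
Specific component: 151 × 2.95 = 445.45
Import duty = 2818.66 + 445.45 = 3264.11
Buyer bears: insurance 175.19 + destination terminal 312.80 + duty 3264.11 = 3752.10
Landed cost = invoice 35058.01 + 3752.10 = 38810.11

Total landed cost: SGD 38810.11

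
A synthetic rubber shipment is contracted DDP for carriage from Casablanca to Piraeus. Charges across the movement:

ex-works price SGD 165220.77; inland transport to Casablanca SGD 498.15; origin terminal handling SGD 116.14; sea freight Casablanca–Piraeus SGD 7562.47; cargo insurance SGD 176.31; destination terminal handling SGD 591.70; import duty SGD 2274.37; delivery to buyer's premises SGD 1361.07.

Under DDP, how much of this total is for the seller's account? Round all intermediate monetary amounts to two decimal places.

DDP: the seller bears all costs including import duty.
Seller's account: goods 165220.77 + inland to port 498.15 + origin terminal 116.14 + freight 7562.47 + insurance 176.31 + destination terminal 591.70 + duty 2274.37 + delivery 1361.07 = 177800.98
Buyer's account: 0.00

Seller's account: SGD 177800.98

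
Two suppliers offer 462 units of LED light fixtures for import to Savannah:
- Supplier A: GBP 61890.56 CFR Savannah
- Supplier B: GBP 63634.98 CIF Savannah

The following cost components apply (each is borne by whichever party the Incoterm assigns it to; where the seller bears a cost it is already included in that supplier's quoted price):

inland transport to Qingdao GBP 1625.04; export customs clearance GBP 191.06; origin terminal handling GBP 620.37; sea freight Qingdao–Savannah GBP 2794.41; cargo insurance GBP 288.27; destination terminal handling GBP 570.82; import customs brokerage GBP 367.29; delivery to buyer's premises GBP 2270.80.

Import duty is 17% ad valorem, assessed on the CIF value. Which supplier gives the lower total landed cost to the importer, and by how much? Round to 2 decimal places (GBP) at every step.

Supplier A is cheaper by GBP 1703.70

Supplier A (CFR):
CIF value = CFR price + insurance = 61890.56 + 288.27 = 62178.83
Import duty = 62178.83 × 17% = 10570.40
Buyer bears (A): 288.27 + 570.82 + 367.29 + 2270.80 = 3497.18
Landed cost (A) = invoice 61890.56 + 3497.18 + duty 10570.40 = 75958.14
Supplier B (CIF):
The CIF price already equals the CIF value: 63634.98
Import duty = 63634.98 × 17% = 10817.95
Buyer bears (B): 570.82 + 367.29 + 2270.80 = 3208.91
Landed cost (B) = invoice 63634.98 + 3208.91 + duty 10817.95 = 77661.84
Difference = |75958.14 − 77661.84| = 1703.70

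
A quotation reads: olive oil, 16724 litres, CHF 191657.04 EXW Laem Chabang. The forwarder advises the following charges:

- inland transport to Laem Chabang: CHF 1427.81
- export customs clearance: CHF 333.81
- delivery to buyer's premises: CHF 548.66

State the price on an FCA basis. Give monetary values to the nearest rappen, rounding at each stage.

FCA price: CHF 193418.66

Not relevant to the conversion: delivery — on the buyer under both terms; not part of either seller's price.
From EXW to FCA, the seller additionally bears: inland to port, export clearance.
FCA price = 191657.04 + 1427.81 + 333.81 = 193418.66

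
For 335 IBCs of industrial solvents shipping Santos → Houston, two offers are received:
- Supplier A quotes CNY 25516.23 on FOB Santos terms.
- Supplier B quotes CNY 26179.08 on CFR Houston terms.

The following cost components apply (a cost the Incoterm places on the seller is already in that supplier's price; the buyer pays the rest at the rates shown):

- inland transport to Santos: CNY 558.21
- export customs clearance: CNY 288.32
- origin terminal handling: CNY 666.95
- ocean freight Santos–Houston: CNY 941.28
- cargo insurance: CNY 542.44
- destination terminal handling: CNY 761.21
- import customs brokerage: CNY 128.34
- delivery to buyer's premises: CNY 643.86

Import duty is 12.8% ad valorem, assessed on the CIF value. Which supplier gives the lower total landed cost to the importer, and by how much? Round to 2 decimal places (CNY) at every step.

Supplier B is cheaper by CNY 314.07

Supplier A (FOB):
CIF value = FOB price + freight + insurance = 25516.23 + 941.28 + 542.44 = 26999.95
Import duty = 26999.95 × 12.8% = 3455.99
Buyer bears (A): 941.28 + 542.44 + 761.21 + 128.34 + 643.86 = 3017.13
Landed cost (A) = invoice 25516.23 + 3017.13 + duty 3455.99 = 31989.35
Supplier B (CFR):
CIF value = CFR price + insurance = 26179.08 + 542.44 = 26721.52
Import duty = 26721.52 × 12.8% = 3420.35
Buyer bears (B): 542.44 + 761.21 + 128.34 + 643.86 = 2075.85
Landed cost (B) = invoice 26179.08 + 2075.85 + duty 3420.35 = 31675.28
Difference = |31989.35 − 31675.28| = 314.07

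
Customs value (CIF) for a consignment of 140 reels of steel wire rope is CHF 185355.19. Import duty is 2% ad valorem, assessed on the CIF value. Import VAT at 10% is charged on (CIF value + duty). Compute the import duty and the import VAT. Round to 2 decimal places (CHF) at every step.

Import duty = 185355.19 × 2% = 3707.10
VAT base = CIF + duty = 185355.19 + 3707.10 = 189062.29
Import VAT = 189062.29 × 10% = 18906.23

Import duty: CHF 3707.10; import VAT: CHF 18906.23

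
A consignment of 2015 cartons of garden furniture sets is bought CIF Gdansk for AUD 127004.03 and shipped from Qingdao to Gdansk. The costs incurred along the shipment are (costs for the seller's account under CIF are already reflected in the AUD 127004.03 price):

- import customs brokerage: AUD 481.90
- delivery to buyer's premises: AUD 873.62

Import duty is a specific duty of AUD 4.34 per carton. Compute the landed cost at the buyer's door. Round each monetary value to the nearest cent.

Total landed cost: AUD 137104.65

CIF: the seller pays costs through ocean freight and marine insurance to the destination port.
The CIF price already equals the CIF value: 127004.03
Import duty = 2015 × 4.34 = 8745.10
Buyer bears: brokerage 481.90 + delivery 873.62 + duty 8745.10 = 10100.62
Landed cost = invoice 127004.03 + 10100.62 = 137104.65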